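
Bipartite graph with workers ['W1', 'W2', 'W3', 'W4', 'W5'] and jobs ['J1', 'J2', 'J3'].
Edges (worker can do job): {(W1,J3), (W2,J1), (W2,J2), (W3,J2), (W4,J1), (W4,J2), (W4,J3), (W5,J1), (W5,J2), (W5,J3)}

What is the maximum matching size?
Maximum matching size = 3

Maximum matching: {(W3,J2), (W4,J1), (W5,J3)}
Size: 3

This assigns 3 workers to 3 distinct jobs.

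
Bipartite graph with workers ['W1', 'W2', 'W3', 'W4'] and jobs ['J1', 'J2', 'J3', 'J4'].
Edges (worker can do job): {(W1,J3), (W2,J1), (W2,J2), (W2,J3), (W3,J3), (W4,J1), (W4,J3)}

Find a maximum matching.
Matching: {(W2,J2), (W3,J3), (W4,J1)}

Maximum matching (size 3):
  W2 → J2
  W3 → J3
  W4 → J1

Each worker is assigned to at most one job, and each job to at most one worker.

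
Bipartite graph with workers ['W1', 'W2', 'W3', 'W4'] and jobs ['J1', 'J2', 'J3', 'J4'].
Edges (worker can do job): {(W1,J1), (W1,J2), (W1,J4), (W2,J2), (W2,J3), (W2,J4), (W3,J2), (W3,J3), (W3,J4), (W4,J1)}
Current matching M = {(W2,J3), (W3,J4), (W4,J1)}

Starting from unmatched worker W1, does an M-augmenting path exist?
Yes: W1 → J4 → W3 → J3 → W2 → J2

An M-augmenting path alternates non-matching / matching edges, starting and ending at unmatched vertices.
Path: W1 → J4 → W3 → J3 → W2 → J2
(J2 is unmatched in M, so the path is augmenting.)
Flipping edges along this path would increase |M| from 3 to 4.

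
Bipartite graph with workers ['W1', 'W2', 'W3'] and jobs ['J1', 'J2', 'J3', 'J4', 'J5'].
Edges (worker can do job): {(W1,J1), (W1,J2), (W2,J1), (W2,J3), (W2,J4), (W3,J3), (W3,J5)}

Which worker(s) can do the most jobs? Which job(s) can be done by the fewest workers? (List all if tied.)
Most versatile: W2 (3 jobs); Least covered: J2, J4, J5 (1 workers)

Worker degrees (jobs they can do): W1:2, W2:3, W3:2
Job degrees (workers who can do it): J1:2, J2:1, J3:2, J4:1, J5:1

Maximum worker degree is 3, achieved by: W2
Minimum job degree is 1, achieved by: J2, J4, J5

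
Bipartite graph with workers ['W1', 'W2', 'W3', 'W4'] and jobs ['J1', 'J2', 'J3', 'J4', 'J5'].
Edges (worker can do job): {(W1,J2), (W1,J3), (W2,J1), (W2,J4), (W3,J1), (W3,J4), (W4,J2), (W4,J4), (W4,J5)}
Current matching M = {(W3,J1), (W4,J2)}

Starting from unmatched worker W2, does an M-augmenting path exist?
Yes: W2 → J1 → W3 → J4

An M-augmenting path alternates non-matching / matching edges, starting and ending at unmatched vertices.
Path: W2 → J1 → W3 → J4
(J4 is unmatched in M, so the path is augmenting.)
Flipping edges along this path would increase |M| from 2 to 3.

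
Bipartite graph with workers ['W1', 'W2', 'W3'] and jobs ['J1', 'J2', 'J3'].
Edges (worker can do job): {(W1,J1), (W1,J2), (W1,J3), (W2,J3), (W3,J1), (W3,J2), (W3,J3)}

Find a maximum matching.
Matching: {(W1,J1), (W2,J3), (W3,J2)}

Maximum matching (size 3):
  W1 → J1
  W2 → J3
  W3 → J2

Each worker is assigned to at most one job, and each job to at most one worker.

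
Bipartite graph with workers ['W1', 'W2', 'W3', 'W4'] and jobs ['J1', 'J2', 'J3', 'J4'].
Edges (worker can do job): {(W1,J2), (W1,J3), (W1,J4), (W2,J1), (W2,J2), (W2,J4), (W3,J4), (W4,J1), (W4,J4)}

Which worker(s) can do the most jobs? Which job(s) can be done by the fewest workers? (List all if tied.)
Most versatile: W1, W2 (3 jobs); Least covered: J3 (1 workers)

Worker degrees (jobs they can do): W1:3, W2:3, W3:1, W4:2
Job degrees (workers who can do it): J1:2, J2:2, J3:1, J4:4

Maximum worker degree is 3, achieved by: W1, W2
Minimum job degree is 1, achieved by: J3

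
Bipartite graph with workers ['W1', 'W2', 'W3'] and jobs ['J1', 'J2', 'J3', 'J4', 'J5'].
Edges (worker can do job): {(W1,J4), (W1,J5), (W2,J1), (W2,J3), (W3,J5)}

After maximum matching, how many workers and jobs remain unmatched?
Unmatched: 0 workers, 2 jobs

Maximum matching size: 3
Workers: 3 total, 3 matched, 0 unmatched
Jobs: 5 total, 3 matched, 2 unmatched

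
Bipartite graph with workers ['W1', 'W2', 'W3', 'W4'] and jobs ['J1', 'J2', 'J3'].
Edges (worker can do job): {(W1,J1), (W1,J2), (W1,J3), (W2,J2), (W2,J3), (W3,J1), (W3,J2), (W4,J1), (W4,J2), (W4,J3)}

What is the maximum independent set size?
Maximum independent set = 4

By König's theorem:
- Min vertex cover = Max matching = 3
- Max independent set = Total vertices - Min vertex cover
- Max independent set = 7 - 3 = 4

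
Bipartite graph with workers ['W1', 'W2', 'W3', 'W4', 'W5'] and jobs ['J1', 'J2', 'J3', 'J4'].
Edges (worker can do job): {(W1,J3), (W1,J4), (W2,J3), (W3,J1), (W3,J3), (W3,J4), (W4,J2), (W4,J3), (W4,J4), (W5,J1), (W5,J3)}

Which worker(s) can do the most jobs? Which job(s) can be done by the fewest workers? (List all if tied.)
Most versatile: W3, W4 (3 jobs); Least covered: J2 (1 workers)

Worker degrees (jobs they can do): W1:2, W2:1, W3:3, W4:3, W5:2
Job degrees (workers who can do it): J1:2, J2:1, J3:5, J4:3

Maximum worker degree is 3, achieved by: W3, W4
Minimum job degree is 1, achieved by: J2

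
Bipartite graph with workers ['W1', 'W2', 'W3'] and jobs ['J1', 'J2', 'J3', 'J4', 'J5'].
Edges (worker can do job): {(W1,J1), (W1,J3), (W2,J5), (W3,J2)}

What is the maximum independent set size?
Maximum independent set = 5

By König's theorem:
- Min vertex cover = Max matching = 3
- Max independent set = Total vertices - Min vertex cover
- Max independent set = 8 - 3 = 5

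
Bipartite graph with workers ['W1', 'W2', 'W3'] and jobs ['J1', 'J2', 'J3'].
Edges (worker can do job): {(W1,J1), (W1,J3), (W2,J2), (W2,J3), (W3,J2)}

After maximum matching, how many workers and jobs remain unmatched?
Unmatched: 0 workers, 0 jobs

Maximum matching size: 3
Workers: 3 total, 3 matched, 0 unmatched
Jobs: 3 total, 3 matched, 0 unmatched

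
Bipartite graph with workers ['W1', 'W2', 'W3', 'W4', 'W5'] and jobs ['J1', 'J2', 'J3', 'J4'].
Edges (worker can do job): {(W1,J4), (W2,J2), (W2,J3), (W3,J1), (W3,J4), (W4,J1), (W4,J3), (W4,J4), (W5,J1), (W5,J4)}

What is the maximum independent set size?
Maximum independent set = 5

By König's theorem:
- Min vertex cover = Max matching = 4
- Max independent set = Total vertices - Min vertex cover
- Max independent set = 9 - 4 = 5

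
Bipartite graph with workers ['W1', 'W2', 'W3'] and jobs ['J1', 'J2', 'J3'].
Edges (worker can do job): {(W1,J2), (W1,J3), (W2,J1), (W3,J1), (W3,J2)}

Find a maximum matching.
Matching: {(W1,J3), (W2,J1), (W3,J2)}

Maximum matching (size 3):
  W1 → J3
  W2 → J1
  W3 → J2

Each worker is assigned to at most one job, and each job to at most one worker.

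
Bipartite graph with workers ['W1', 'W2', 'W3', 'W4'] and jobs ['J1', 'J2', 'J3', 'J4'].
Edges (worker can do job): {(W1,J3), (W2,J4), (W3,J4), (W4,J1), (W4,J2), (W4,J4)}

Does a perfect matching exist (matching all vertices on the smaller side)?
No, maximum matching has size 3 < 4

Maximum matching has size 3, need 4 for perfect matching.
Unmatched workers: ['W2']
Unmatched jobs: ['J1']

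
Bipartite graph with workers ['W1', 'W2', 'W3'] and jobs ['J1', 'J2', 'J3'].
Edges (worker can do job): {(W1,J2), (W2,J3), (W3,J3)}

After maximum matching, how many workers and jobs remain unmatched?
Unmatched: 1 workers, 1 jobs

Maximum matching size: 2
Workers: 3 total, 2 matched, 1 unmatched
Jobs: 3 total, 2 matched, 1 unmatched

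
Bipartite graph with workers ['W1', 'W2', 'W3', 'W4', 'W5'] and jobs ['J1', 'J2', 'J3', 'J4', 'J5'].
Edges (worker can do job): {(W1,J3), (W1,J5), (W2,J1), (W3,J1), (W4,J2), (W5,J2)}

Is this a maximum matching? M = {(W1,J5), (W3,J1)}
No, size 2 is not maximum

Proposed matching has size 2.
Maximum matching size for this graph: 3.

This is NOT maximum - can be improved to size 3.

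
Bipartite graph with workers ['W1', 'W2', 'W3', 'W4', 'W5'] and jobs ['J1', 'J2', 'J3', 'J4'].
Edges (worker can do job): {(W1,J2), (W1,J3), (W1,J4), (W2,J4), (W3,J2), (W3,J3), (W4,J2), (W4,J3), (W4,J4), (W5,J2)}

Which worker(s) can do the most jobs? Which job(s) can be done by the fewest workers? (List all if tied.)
Most versatile: W1, W4 (3 jobs); Least covered: J1 (0 workers)

Worker degrees (jobs they can do): W1:3, W2:1, W3:2, W4:3, W5:1
Job degrees (workers who can do it): J1:0, J2:4, J3:3, J4:3

Maximum worker degree is 3, achieved by: W1, W4
Minimum job degree is 0, achieved by: J1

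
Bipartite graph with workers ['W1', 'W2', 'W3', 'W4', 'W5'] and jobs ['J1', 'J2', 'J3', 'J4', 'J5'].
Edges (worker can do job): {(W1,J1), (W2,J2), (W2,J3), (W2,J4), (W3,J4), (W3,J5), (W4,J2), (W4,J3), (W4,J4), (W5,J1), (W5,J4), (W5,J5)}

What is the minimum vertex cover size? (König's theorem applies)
Minimum vertex cover size = 5

By König's theorem: in bipartite graphs,
min vertex cover = max matching = 5

Maximum matching has size 5, so minimum vertex cover also has size 5.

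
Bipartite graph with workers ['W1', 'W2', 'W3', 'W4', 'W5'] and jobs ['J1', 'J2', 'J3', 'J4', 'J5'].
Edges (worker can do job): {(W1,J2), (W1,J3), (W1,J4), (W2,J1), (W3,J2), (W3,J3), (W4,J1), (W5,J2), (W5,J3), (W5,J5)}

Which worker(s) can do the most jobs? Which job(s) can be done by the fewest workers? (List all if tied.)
Most versatile: W1, W5 (3 jobs); Least covered: J4, J5 (1 workers)

Worker degrees (jobs they can do): W1:3, W2:1, W3:2, W4:1, W5:3
Job degrees (workers who can do it): J1:2, J2:3, J3:3, J4:1, J5:1

Maximum worker degree is 3, achieved by: W1, W5
Minimum job degree is 1, achieved by: J4, J5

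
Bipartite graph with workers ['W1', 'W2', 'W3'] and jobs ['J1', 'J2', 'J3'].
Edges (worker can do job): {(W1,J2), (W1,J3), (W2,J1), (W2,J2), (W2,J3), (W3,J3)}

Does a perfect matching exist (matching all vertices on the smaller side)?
Yes, perfect matching exists (size 3)

Perfect matching: {(W1,J2), (W2,J1), (W3,J3)}
All 3 vertices on the smaller side are matched.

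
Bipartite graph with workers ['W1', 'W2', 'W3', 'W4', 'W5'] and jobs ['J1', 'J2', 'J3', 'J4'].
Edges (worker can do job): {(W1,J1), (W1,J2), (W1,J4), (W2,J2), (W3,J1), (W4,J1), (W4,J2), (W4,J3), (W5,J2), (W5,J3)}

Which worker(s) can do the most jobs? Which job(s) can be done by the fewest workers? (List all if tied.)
Most versatile: W1, W4 (3 jobs); Least covered: J4 (1 workers)

Worker degrees (jobs they can do): W1:3, W2:1, W3:1, W4:3, W5:2
Job degrees (workers who can do it): J1:3, J2:4, J3:2, J4:1

Maximum worker degree is 3, achieved by: W1, W4
Minimum job degree is 1, achieved by: J4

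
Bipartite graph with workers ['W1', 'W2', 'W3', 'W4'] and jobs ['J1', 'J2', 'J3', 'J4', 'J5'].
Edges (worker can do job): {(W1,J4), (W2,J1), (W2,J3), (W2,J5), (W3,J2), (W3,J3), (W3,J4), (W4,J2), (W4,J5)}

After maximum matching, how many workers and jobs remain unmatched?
Unmatched: 0 workers, 1 jobs

Maximum matching size: 4
Workers: 4 total, 4 matched, 0 unmatched
Jobs: 5 total, 4 matched, 1 unmatched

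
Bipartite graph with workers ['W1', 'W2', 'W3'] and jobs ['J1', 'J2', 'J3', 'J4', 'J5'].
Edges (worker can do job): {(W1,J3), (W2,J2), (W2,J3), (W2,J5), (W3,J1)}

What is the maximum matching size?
Maximum matching size = 3

Maximum matching: {(W1,J3), (W2,J2), (W3,J1)}
Size: 3

This assigns 3 workers to 3 distinct jobs.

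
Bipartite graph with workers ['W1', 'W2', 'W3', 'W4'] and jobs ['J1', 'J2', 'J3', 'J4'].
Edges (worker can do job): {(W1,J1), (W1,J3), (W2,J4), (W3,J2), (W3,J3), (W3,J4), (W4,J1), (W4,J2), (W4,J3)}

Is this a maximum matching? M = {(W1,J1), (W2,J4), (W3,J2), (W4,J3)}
Yes, size 4 is maximum

Proposed matching has size 4.
Maximum matching size for this graph: 4.

This is a maximum matching.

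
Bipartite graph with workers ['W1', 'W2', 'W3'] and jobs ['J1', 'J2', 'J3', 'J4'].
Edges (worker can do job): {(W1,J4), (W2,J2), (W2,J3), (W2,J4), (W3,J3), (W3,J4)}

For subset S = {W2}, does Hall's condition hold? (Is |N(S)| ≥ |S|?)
Yes: |N(S)| = 3, |S| = 1

Subset S = {W2}
Neighbors N(S) = {J2, J3, J4}

|N(S)| = 3, |S| = 1
Hall's condition: |N(S)| ≥ |S| is satisfied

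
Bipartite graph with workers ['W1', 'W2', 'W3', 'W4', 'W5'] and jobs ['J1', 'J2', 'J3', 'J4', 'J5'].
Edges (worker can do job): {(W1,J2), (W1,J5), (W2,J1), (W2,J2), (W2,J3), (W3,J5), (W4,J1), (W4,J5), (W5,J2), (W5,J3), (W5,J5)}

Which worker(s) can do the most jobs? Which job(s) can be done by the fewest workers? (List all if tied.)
Most versatile: W2, W5 (3 jobs); Least covered: J4 (0 workers)

Worker degrees (jobs they can do): W1:2, W2:3, W3:1, W4:2, W5:3
Job degrees (workers who can do it): J1:2, J2:3, J3:2, J4:0, J5:4

Maximum worker degree is 3, achieved by: W2, W5
Minimum job degree is 0, achieved by: J4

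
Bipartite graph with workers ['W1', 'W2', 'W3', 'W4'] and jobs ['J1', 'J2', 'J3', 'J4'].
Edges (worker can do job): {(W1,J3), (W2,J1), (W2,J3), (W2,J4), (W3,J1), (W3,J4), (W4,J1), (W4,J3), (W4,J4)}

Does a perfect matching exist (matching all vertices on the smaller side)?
No, maximum matching has size 3 < 4

Maximum matching has size 3, need 4 for perfect matching.
Unmatched workers: ['W1']
Unmatched jobs: ['J2']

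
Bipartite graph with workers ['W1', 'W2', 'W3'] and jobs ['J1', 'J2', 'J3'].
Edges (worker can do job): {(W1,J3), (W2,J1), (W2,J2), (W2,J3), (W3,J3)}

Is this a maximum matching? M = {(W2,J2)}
No, size 1 is not maximum

Proposed matching has size 1.
Maximum matching size for this graph: 2.

This is NOT maximum - can be improved to size 2.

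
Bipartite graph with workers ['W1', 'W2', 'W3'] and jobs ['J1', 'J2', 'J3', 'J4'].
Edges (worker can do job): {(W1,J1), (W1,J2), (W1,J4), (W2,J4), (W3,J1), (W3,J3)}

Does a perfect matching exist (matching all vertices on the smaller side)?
Yes, perfect matching exists (size 3)

Perfect matching: {(W1,J1), (W2,J4), (W3,J3)}
All 3 vertices on the smaller side are matched.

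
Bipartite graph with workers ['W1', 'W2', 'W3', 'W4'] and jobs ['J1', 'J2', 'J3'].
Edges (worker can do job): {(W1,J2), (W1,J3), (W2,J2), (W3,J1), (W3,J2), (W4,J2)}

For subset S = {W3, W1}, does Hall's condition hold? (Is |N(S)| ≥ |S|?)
Yes: |N(S)| = 3, |S| = 2

Subset S = {W3, W1}
Neighbors N(S) = {J1, J2, J3}

|N(S)| = 3, |S| = 2
Hall's condition: |N(S)| ≥ |S| is satisfied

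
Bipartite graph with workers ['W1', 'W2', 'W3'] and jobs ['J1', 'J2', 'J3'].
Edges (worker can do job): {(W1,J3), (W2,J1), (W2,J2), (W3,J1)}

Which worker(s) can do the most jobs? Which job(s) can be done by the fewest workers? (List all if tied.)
Most versatile: W2 (2 jobs); Least covered: J2, J3 (1 workers)

Worker degrees (jobs they can do): W1:1, W2:2, W3:1
Job degrees (workers who can do it): J1:2, J2:1, J3:1

Maximum worker degree is 2, achieved by: W2
Minimum job degree is 1, achieved by: J2, J3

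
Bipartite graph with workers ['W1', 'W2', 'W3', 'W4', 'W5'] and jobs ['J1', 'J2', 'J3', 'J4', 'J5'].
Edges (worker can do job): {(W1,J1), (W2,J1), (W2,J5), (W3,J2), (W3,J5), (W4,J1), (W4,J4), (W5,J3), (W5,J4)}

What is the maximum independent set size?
Maximum independent set = 5

By König's theorem:
- Min vertex cover = Max matching = 5
- Max independent set = Total vertices - Min vertex cover
- Max independent set = 10 - 5 = 5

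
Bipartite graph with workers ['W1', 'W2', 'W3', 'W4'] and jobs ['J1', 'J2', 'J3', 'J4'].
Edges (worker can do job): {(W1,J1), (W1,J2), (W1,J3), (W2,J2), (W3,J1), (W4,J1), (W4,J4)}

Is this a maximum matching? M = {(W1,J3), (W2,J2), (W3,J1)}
No, size 3 is not maximum

Proposed matching has size 3.
Maximum matching size for this graph: 4.

This is NOT maximum - can be improved to size 4.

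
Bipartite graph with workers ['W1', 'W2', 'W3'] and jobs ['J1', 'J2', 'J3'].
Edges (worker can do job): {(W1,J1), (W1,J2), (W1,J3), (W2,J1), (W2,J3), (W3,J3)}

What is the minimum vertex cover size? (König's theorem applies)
Minimum vertex cover size = 3

By König's theorem: in bipartite graphs,
min vertex cover = max matching = 3

Maximum matching has size 3, so minimum vertex cover also has size 3.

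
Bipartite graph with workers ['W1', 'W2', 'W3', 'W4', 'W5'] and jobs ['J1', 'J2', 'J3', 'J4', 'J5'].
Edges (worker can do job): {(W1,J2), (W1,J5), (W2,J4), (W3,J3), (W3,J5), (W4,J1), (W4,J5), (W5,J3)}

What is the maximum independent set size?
Maximum independent set = 5

By König's theorem:
- Min vertex cover = Max matching = 5
- Max independent set = Total vertices - Min vertex cover
- Max independent set = 10 - 5 = 5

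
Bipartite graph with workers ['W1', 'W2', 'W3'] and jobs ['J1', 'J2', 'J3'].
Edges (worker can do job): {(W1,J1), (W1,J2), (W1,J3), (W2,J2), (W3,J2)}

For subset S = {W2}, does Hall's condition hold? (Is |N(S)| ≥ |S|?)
Yes: |N(S)| = 1, |S| = 1

Subset S = {W2}
Neighbors N(S) = {J2}

|N(S)| = 1, |S| = 1
Hall's condition: |N(S)| ≥ |S| is satisfied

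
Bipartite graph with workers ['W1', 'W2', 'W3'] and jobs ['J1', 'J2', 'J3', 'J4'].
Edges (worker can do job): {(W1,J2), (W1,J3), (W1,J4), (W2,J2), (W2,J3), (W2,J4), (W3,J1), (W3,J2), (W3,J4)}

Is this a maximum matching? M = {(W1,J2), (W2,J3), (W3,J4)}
Yes, size 3 is maximum

Proposed matching has size 3.
Maximum matching size for this graph: 3.

This is a maximum matching.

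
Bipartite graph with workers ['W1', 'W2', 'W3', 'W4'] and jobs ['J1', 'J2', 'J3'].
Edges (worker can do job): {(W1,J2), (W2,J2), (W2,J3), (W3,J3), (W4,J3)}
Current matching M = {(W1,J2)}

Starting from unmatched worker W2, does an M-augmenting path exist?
Yes: W2 → J3

An M-augmenting path alternates non-matching / matching edges, starting and ending at unmatched vertices.
Path: W2 → J3
(J3 is unmatched in M, so the path is augmenting.)
Flipping edges along this path would increase |M| from 1 to 2.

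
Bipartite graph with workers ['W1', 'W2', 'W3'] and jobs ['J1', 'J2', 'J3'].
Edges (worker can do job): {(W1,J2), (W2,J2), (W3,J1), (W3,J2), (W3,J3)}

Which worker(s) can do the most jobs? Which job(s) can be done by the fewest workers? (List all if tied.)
Most versatile: W3 (3 jobs); Least covered: J1, J3 (1 workers)

Worker degrees (jobs they can do): W1:1, W2:1, W3:3
Job degrees (workers who can do it): J1:1, J2:3, J3:1

Maximum worker degree is 3, achieved by: W3
Minimum job degree is 1, achieved by: J1, J3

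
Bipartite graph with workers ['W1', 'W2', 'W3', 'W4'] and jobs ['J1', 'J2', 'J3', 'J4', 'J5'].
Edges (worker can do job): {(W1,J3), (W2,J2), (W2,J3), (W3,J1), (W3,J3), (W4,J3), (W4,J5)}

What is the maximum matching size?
Maximum matching size = 4

Maximum matching: {(W1,J3), (W2,J2), (W3,J1), (W4,J5)}
Size: 4

This assigns 4 workers to 4 distinct jobs.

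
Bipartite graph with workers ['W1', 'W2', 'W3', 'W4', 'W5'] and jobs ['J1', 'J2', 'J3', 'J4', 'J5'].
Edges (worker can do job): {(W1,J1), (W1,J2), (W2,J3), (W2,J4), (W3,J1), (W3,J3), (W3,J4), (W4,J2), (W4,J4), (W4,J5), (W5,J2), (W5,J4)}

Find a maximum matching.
Matching: {(W1,J1), (W2,J4), (W3,J3), (W4,J5), (W5,J2)}

Maximum matching (size 5):
  W1 → J1
  W2 → J4
  W3 → J3
  W4 → J5
  W5 → J2

Each worker is assigned to at most one job, and each job to at most one worker.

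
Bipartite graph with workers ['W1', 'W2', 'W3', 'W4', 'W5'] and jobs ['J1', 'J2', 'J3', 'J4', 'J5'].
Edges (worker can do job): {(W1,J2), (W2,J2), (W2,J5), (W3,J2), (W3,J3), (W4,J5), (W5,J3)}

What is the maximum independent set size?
Maximum independent set = 7

By König's theorem:
- Min vertex cover = Max matching = 3
- Max independent set = Total vertices - Min vertex cover
- Max independent set = 10 - 3 = 7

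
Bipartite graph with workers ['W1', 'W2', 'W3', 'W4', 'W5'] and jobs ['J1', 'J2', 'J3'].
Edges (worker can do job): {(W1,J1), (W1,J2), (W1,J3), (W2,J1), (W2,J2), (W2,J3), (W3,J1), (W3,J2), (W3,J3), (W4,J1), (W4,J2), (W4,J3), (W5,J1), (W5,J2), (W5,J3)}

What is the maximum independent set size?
Maximum independent set = 5

By König's theorem:
- Min vertex cover = Max matching = 3
- Max independent set = Total vertices - Min vertex cover
- Max independent set = 8 - 3 = 5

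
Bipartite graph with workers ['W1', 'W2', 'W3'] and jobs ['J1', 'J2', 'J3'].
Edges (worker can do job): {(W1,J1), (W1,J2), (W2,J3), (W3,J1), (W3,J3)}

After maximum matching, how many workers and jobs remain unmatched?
Unmatched: 0 workers, 0 jobs

Maximum matching size: 3
Workers: 3 total, 3 matched, 0 unmatched
Jobs: 3 total, 3 matched, 0 unmatched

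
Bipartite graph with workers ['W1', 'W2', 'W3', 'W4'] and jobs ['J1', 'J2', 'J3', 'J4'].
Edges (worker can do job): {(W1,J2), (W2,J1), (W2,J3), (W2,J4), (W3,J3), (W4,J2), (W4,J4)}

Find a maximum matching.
Matching: {(W1,J2), (W2,J1), (W3,J3), (W4,J4)}

Maximum matching (size 4):
  W1 → J2
  W2 → J1
  W3 → J3
  W4 → J4

Each worker is assigned to at most one job, and each job to at most one worker.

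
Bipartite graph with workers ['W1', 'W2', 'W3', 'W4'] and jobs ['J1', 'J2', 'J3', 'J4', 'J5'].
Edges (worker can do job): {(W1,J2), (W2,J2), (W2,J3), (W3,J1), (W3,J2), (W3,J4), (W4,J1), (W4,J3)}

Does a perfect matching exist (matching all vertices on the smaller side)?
Yes, perfect matching exists (size 4)

Perfect matching: {(W1,J2), (W2,J3), (W3,J4), (W4,J1)}
All 4 vertices on the smaller side are matched.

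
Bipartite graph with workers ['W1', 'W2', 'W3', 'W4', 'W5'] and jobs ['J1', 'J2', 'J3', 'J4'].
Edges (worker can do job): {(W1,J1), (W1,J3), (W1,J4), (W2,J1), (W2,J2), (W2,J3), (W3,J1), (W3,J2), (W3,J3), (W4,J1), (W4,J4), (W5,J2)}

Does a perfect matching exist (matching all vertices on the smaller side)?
Yes, perfect matching exists (size 4)

Perfect matching: {(W1,J4), (W2,J3), (W3,J2), (W4,J1)}
All 4 vertices on the smaller side are matched.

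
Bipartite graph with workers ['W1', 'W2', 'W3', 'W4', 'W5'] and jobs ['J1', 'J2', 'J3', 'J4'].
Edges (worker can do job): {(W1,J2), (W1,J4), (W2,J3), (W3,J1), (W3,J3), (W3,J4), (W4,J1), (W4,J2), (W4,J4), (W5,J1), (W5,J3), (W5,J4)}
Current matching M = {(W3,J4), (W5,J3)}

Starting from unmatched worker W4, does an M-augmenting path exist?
Yes: W4 → J4 → W3 → J1

An M-augmenting path alternates non-matching / matching edges, starting and ending at unmatched vertices.
Path: W4 → J4 → W3 → J1
(J1 is unmatched in M, so the path is augmenting.)
Flipping edges along this path would increase |M| from 2 to 3.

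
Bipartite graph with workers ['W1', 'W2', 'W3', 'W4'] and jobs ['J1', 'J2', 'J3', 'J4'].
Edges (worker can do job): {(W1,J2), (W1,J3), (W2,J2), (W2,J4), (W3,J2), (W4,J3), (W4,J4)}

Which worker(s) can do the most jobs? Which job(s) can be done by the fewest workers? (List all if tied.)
Most versatile: W1, W2, W4 (2 jobs); Least covered: J1 (0 workers)

Worker degrees (jobs they can do): W1:2, W2:2, W3:1, W4:2
Job degrees (workers who can do it): J1:0, J2:3, J3:2, J4:2

Maximum worker degree is 2, achieved by: W1, W2, W4
Minimum job degree is 0, achieved by: J1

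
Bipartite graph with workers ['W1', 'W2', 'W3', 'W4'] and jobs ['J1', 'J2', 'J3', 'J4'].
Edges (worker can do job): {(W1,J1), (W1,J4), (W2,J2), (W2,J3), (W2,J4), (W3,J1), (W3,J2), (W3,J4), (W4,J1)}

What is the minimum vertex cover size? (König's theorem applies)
Minimum vertex cover size = 4

By König's theorem: in bipartite graphs,
min vertex cover = max matching = 4

Maximum matching has size 4, so minimum vertex cover also has size 4.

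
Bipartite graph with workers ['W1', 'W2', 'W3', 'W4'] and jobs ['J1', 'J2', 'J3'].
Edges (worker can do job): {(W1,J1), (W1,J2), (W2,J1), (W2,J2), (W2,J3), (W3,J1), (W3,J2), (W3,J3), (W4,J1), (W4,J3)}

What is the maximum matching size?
Maximum matching size = 3

Maximum matching: {(W1,J2), (W3,J3), (W4,J1)}
Size: 3

This assigns 3 workers to 3 distinct jobs.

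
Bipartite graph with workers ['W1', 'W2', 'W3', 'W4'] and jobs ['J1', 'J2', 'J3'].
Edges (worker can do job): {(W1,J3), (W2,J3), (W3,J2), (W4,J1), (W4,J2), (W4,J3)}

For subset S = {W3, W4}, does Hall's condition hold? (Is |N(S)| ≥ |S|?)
Yes: |N(S)| = 3, |S| = 2

Subset S = {W3, W4}
Neighbors N(S) = {J1, J2, J3}

|N(S)| = 3, |S| = 2
Hall's condition: |N(S)| ≥ |S| is satisfied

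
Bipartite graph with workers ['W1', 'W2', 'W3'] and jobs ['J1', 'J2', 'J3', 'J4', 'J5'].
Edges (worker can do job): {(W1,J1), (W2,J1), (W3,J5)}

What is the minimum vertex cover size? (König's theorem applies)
Minimum vertex cover size = 2

By König's theorem: in bipartite graphs,
min vertex cover = max matching = 2

Maximum matching has size 2, so minimum vertex cover also has size 2.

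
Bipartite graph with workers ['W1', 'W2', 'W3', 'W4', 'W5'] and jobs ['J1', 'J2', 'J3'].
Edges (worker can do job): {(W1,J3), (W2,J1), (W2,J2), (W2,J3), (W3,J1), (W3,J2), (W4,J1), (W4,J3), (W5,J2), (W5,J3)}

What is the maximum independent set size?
Maximum independent set = 5

By König's theorem:
- Min vertex cover = Max matching = 3
- Max independent set = Total vertices - Min vertex cover
- Max independent set = 8 - 3 = 5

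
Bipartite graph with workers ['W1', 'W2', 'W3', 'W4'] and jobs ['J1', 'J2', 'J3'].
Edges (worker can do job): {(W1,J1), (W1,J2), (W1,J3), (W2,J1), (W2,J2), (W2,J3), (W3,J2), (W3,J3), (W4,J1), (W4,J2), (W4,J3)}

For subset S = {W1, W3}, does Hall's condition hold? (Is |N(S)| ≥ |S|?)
Yes: |N(S)| = 3, |S| = 2

Subset S = {W1, W3}
Neighbors N(S) = {J1, J2, J3}

|N(S)| = 3, |S| = 2
Hall's condition: |N(S)| ≥ |S| is satisfied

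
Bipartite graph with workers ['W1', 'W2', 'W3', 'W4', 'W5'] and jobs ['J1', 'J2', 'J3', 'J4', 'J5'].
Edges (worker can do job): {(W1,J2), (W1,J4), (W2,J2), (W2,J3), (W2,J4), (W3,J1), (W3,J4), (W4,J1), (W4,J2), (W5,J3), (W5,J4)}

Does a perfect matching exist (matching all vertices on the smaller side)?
No, maximum matching has size 4 < 5

Maximum matching has size 4, need 5 for perfect matching.
Unmatched workers: ['W2']
Unmatched jobs: ['J5']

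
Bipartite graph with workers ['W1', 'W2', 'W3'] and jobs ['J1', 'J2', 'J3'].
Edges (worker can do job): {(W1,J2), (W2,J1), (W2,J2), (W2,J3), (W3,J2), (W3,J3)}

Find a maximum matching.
Matching: {(W1,J2), (W2,J1), (W3,J3)}

Maximum matching (size 3):
  W1 → J2
  W2 → J1
  W3 → J3

Each worker is assigned to at most one job, and each job to at most one worker.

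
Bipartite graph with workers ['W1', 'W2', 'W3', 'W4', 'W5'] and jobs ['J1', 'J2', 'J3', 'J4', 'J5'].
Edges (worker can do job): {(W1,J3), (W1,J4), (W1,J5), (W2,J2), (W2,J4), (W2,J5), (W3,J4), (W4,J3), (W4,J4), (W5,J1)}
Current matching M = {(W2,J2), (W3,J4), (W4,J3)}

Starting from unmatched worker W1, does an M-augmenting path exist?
Yes: W1 → J5

An M-augmenting path alternates non-matching / matching edges, starting and ending at unmatched vertices.
Path: W1 → J5
(J5 is unmatched in M, so the path is augmenting.)
Flipping edges along this path would increase |M| from 3 to 4.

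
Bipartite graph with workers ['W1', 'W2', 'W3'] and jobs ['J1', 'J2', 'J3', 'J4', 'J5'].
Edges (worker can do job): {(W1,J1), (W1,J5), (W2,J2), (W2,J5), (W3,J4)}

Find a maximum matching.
Matching: {(W1,J5), (W2,J2), (W3,J4)}

Maximum matching (size 3):
  W1 → J5
  W2 → J2
  W3 → J4

Each worker is assigned to at most one job, and each job to at most one worker.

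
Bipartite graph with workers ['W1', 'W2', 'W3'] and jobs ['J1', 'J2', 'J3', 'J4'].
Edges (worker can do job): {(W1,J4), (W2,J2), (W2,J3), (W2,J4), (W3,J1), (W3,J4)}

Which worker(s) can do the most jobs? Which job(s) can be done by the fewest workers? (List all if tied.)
Most versatile: W2 (3 jobs); Least covered: J1, J2, J3 (1 workers)

Worker degrees (jobs they can do): W1:1, W2:3, W3:2
Job degrees (workers who can do it): J1:1, J2:1, J3:1, J4:3

Maximum worker degree is 3, achieved by: W2
Minimum job degree is 1, achieved by: J1, J2, J3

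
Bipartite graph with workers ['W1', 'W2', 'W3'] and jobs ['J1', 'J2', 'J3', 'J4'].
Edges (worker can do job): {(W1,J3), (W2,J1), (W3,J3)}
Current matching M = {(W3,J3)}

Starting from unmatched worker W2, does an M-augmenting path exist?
Yes: W2 → J1

An M-augmenting path alternates non-matching / matching edges, starting and ending at unmatched vertices.
Path: W2 → J1
(J1 is unmatched in M, so the path is augmenting.)
Flipping edges along this path would increase |M| from 1 to 2.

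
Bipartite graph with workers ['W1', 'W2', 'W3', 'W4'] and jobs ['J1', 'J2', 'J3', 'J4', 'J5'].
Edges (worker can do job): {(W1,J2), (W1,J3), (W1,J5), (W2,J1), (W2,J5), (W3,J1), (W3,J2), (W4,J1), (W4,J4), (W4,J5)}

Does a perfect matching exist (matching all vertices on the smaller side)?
Yes, perfect matching exists (size 4)

Perfect matching: {(W1,J3), (W2,J5), (W3,J2), (W4,J1)}
All 4 vertices on the smaller side are matched.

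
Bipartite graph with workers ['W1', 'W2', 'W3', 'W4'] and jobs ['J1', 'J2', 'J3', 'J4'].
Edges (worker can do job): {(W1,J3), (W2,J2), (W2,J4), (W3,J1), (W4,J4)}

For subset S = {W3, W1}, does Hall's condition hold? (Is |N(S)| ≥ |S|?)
Yes: |N(S)| = 2, |S| = 2

Subset S = {W3, W1}
Neighbors N(S) = {J1, J3}

|N(S)| = 2, |S| = 2
Hall's condition: |N(S)| ≥ |S| is satisfied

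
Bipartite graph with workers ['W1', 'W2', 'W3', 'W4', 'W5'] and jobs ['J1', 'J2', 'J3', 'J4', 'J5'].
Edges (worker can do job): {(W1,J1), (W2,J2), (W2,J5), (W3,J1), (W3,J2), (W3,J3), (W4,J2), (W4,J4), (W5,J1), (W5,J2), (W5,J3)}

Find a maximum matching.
Matching: {(W1,J1), (W2,J5), (W3,J3), (W4,J4), (W5,J2)}

Maximum matching (size 5):
  W1 → J1
  W2 → J5
  W3 → J3
  W4 → J4
  W5 → J2

Each worker is assigned to at most one job, and each job to at most one worker.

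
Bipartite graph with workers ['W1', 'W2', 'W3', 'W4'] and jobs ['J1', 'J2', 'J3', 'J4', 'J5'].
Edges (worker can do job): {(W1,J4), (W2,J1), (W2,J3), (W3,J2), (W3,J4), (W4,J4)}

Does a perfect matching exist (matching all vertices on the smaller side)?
No, maximum matching has size 3 < 4

Maximum matching has size 3, need 4 for perfect matching.
Unmatched workers: ['W1']
Unmatched jobs: ['J5', 'J1']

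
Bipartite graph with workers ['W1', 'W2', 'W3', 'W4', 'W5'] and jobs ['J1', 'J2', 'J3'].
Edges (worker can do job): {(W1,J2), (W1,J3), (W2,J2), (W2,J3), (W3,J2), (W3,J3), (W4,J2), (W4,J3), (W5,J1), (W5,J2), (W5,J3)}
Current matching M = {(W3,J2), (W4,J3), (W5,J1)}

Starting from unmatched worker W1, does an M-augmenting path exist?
No augmenting path from W1

Alternating search from W1 reaches jobs: {J2, J3}.
Every reachable job is already matched in M, and following those matched edges back to workers exposes no further unvisited jobs.
No M-augmenting path from W1 exists.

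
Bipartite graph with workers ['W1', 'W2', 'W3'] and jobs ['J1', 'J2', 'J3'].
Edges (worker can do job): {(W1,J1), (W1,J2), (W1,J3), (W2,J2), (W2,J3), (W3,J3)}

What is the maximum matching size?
Maximum matching size = 3

Maximum matching: {(W1,J1), (W2,J2), (W3,J3)}
Size: 3

This assigns 3 workers to 3 distinct jobs.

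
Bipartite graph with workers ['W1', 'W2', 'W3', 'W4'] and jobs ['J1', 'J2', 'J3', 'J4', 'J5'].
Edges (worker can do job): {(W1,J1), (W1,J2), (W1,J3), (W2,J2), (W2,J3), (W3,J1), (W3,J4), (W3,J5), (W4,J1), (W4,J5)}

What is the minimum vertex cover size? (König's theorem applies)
Minimum vertex cover size = 4

By König's theorem: in bipartite graphs,
min vertex cover = max matching = 4

Maximum matching has size 4, so minimum vertex cover also has size 4.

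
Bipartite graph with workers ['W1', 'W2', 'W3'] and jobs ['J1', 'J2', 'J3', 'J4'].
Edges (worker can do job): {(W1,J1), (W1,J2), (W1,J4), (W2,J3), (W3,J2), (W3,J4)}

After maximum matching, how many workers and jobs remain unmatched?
Unmatched: 0 workers, 1 jobs

Maximum matching size: 3
Workers: 3 total, 3 matched, 0 unmatched
Jobs: 4 total, 3 matched, 1 unmatched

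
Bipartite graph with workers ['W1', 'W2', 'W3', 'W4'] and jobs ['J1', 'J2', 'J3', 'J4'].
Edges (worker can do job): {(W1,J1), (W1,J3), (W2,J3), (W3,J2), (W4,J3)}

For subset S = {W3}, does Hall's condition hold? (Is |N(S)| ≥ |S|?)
Yes: |N(S)| = 1, |S| = 1

Subset S = {W3}
Neighbors N(S) = {J2}

|N(S)| = 1, |S| = 1
Hall's condition: |N(S)| ≥ |S| is satisfied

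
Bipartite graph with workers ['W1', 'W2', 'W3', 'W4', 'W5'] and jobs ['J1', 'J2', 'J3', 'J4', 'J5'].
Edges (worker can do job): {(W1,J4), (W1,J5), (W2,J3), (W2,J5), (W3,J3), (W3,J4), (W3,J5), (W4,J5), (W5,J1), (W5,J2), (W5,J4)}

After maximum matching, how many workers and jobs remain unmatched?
Unmatched: 1 workers, 1 jobs

Maximum matching size: 4
Workers: 5 total, 4 matched, 1 unmatched
Jobs: 5 total, 4 matched, 1 unmatched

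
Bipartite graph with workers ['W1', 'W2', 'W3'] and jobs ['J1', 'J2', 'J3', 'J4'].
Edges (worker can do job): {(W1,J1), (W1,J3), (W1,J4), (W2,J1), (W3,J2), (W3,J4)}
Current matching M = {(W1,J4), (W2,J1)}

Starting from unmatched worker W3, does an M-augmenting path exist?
Yes: W3 → J2

An M-augmenting path alternates non-matching / matching edges, starting and ending at unmatched vertices.
Path: W3 → J2
(J2 is unmatched in M, so the path is augmenting.)
Flipping edges along this path would increase |M| from 2 to 3.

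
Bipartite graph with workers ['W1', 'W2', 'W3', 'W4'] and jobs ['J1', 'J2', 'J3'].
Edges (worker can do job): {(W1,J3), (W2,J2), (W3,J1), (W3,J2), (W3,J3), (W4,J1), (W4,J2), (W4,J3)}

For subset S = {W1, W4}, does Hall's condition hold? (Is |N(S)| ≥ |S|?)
Yes: |N(S)| = 3, |S| = 2

Subset S = {W1, W4}
Neighbors N(S) = {J1, J2, J3}

|N(S)| = 3, |S| = 2
Hall's condition: |N(S)| ≥ |S| is satisfied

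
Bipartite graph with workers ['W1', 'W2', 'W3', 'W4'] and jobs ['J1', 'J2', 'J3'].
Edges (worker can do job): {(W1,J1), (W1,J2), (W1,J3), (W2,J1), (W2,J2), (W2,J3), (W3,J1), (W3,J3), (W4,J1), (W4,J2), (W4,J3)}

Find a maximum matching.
Matching: {(W1,J3), (W3,J1), (W4,J2)}

Maximum matching (size 3):
  W1 → J3
  W3 → J1
  W4 → J2

Each worker is assigned to at most one job, and each job to at most one worker.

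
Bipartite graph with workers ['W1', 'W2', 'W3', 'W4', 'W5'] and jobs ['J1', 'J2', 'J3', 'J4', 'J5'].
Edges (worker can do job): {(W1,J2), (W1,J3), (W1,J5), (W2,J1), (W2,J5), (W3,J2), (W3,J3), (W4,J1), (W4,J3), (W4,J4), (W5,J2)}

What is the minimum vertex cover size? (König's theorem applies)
Minimum vertex cover size = 5

By König's theorem: in bipartite graphs,
min vertex cover = max matching = 5

Maximum matching has size 5, so minimum vertex cover also has size 5.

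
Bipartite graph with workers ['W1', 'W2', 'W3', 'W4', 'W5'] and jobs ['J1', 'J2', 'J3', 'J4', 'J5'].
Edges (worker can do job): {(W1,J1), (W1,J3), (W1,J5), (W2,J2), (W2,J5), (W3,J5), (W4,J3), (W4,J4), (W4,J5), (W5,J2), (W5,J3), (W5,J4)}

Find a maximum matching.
Matching: {(W1,J1), (W2,J2), (W3,J5), (W4,J3), (W5,J4)}

Maximum matching (size 5):
  W1 → J1
  W2 → J2
  W3 → J5
  W4 → J3
  W5 → J4

Each worker is assigned to at most one job, and each job to at most one worker.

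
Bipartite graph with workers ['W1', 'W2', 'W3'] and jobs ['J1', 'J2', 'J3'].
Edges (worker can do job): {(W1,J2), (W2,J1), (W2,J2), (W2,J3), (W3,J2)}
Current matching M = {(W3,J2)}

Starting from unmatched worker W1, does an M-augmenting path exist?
No augmenting path from W1

Alternating search from W1 reaches jobs: {J2}.
Every reachable job is already matched in M, and following those matched edges back to workers exposes no further unvisited jobs.
No M-augmenting path from W1 exists.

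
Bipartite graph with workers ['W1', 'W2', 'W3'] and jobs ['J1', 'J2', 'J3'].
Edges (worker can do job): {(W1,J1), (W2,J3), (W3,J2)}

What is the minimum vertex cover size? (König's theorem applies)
Minimum vertex cover size = 3

By König's theorem: in bipartite graphs,
min vertex cover = max matching = 3

Maximum matching has size 3, so minimum vertex cover also has size 3.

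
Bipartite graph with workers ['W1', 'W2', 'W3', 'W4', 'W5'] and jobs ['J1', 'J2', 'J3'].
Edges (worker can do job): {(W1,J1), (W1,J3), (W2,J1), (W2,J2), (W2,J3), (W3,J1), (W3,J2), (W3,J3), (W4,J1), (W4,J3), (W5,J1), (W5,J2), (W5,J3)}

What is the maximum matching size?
Maximum matching size = 3

Maximum matching: {(W3,J2), (W4,J1), (W5,J3)}
Size: 3

This assigns 3 workers to 3 distinct jobs.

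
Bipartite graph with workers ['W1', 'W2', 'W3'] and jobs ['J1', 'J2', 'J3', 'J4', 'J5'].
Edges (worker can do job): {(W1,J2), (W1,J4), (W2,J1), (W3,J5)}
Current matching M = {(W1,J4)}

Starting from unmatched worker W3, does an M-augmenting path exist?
Yes: W3 → J5

An M-augmenting path alternates non-matching / matching edges, starting and ending at unmatched vertices.
Path: W3 → J5
(J5 is unmatched in M, so the path is augmenting.)
Flipping edges along this path would increase |M| from 1 to 2.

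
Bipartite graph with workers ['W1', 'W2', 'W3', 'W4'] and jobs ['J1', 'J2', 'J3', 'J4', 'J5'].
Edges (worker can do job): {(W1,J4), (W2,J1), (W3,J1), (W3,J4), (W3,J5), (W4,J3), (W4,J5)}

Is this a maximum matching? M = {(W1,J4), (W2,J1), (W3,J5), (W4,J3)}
Yes, size 4 is maximum

Proposed matching has size 4.
Maximum matching size for this graph: 4.

This is a maximum matching.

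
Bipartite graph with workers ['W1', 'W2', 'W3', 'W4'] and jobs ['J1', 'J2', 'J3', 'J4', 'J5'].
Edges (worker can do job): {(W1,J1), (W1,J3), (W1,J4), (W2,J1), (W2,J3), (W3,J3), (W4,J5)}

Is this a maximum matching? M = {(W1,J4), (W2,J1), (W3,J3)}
No, size 3 is not maximum

Proposed matching has size 3.
Maximum matching size for this graph: 4.

This is NOT maximum - can be improved to size 4.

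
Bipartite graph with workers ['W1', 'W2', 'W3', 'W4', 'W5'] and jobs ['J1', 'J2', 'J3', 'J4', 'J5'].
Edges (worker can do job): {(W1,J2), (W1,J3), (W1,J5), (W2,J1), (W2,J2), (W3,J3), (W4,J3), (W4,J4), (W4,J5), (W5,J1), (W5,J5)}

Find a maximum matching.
Matching: {(W1,J5), (W2,J2), (W3,J3), (W4,J4), (W5,J1)}

Maximum matching (size 5):
  W1 → J5
  W2 → J2
  W3 → J3
  W4 → J4
  W5 → J1

Each worker is assigned to at most one job, and each job to at most one worker.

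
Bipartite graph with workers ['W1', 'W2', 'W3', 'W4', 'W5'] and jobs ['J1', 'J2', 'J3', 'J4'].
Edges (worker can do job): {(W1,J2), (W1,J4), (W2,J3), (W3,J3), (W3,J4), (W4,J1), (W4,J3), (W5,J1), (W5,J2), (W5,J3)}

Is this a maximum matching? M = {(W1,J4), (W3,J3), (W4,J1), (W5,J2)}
Yes, size 4 is maximum

Proposed matching has size 4.
Maximum matching size for this graph: 4.

This is a maximum matching.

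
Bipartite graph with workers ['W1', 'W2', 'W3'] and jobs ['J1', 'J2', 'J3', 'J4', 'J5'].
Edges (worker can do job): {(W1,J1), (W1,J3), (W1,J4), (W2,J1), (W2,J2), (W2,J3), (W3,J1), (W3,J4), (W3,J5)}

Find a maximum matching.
Matching: {(W1,J1), (W2,J3), (W3,J4)}

Maximum matching (size 3):
  W1 → J1
  W2 → J3
  W3 → J4

Each worker is assigned to at most one job, and each job to at most one worker.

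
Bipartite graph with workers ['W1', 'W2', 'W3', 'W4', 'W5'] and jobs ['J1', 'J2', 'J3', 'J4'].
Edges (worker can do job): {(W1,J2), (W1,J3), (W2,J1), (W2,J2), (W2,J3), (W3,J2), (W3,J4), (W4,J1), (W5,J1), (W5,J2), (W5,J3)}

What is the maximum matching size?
Maximum matching size = 4

Maximum matching: {(W1,J3), (W3,J4), (W4,J1), (W5,J2)}
Size: 4

This assigns 4 workers to 4 distinct jobs.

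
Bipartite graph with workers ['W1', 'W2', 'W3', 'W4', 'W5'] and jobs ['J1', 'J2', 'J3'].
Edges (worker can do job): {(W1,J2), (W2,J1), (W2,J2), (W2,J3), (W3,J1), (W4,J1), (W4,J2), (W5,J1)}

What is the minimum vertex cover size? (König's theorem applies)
Minimum vertex cover size = 3

By König's theorem: in bipartite graphs,
min vertex cover = max matching = 3

Maximum matching has size 3, so minimum vertex cover also has size 3.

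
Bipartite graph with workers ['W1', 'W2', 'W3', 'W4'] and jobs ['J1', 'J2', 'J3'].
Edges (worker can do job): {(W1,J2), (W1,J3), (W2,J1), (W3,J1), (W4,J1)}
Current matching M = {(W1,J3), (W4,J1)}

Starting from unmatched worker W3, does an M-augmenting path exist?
No augmenting path from W3

Alternating search from W3 reaches jobs: {J1}.
Every reachable job is already matched in M, and following those matched edges back to workers exposes no further unvisited jobs.
No M-augmenting path from W3 exists.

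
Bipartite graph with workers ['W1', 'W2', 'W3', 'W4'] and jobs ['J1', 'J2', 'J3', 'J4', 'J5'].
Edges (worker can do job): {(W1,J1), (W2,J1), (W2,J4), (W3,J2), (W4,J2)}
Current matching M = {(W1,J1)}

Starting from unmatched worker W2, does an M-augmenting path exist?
Yes: W2 → J4

An M-augmenting path alternates non-matching / matching edges, starting and ending at unmatched vertices.
Path: W2 → J4
(J4 is unmatched in M, so the path is augmenting.)
Flipping edges along this path would increase |M| from 1 to 2.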